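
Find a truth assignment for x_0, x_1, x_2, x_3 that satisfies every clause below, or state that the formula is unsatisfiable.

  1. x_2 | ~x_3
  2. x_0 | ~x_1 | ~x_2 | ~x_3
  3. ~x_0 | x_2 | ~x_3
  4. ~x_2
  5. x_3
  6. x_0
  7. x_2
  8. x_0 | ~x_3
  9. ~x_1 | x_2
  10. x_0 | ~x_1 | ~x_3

Case x_2 = True:
  Clause (~x_2) is falsified — contradiction.
Case x_2 = False:
  Clause (x_2) is falsified — contradiction.
Both cases fail, so the formula is unsatisfiable.

No satisfying assignment exists.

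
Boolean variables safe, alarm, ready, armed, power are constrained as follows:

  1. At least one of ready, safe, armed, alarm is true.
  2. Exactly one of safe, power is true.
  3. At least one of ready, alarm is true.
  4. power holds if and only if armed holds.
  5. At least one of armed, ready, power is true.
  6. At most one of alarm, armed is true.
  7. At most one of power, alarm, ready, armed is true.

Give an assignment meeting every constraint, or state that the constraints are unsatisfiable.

safe: True; alarm: False; ready: True; armed: False; power: False

  (1) {ready, safe, armed, alarm}: 2 true — at least one ✓
  (2) {safe, power}: 1 true — exactly one ✓
  (3) {ready, alarm}: 1 true — at least one ✓
  (4) power=F, armed=F — same ✓
  (5) {armed, ready, power}: 1 true — at least one ✓
  (6) {alarm, armed}: 0 true — at most one ✓
  (7) {power, alarm, ready, armed}: 1 true — at most one ✓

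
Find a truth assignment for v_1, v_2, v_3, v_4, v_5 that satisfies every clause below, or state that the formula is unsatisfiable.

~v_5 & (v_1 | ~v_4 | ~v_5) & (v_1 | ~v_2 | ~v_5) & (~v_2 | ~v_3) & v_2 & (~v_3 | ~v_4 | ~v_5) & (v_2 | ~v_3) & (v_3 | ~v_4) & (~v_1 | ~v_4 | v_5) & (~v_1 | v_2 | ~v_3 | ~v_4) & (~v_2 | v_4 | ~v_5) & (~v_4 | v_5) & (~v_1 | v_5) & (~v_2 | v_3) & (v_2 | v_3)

The formula is unsatisfiable.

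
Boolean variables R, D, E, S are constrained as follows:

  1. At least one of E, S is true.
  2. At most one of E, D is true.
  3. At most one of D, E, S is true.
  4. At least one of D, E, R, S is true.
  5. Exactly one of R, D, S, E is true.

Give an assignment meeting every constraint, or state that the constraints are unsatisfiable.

R = False; D = False; E = False; S = True

  (1) {E, S}: 1 true — at least one ✓
  (2) {E, D}: 0 true — at most one ✓
  (3) {D, E, S}: 1 true — at most one ✓
  (4) {D, E, R, S}: 1 true — at least one ✓
  (5) {R, D, S, E}: 1 true — exactly one ✓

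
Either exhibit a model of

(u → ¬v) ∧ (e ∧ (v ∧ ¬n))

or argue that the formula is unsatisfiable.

e: True; v: True; u: False; n: False

  u → ¬v = True
    ¬v = False
  e ∧ (v ∧ ¬n) = True
    v ∧ ¬n = True
      ¬n = True
Both conjuncts True, so the formula holds.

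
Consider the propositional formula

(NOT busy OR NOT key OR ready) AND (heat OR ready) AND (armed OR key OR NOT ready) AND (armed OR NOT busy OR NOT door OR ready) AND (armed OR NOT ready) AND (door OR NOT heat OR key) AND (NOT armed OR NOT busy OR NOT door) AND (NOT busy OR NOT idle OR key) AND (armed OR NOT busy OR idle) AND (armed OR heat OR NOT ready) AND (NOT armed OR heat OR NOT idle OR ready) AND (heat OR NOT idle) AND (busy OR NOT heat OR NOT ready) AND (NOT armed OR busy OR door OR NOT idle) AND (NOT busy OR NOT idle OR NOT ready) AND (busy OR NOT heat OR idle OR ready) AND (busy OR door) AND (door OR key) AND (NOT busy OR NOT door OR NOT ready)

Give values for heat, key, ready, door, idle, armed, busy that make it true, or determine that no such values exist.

Set heat = False.
  then (heat OR ready) forces ready = True.
  then (armed OR NOT ready) forces armed = True.
  then (heat OR NOT idle) forces idle = False.
Set key = True.
Set door = True.
  then (NOT armed OR NOT busy OR NOT door) forces busy = False.
All clauses satisfied.

heat = False, key = True, ready = True, door = True, idle = False, armed = True, busy = False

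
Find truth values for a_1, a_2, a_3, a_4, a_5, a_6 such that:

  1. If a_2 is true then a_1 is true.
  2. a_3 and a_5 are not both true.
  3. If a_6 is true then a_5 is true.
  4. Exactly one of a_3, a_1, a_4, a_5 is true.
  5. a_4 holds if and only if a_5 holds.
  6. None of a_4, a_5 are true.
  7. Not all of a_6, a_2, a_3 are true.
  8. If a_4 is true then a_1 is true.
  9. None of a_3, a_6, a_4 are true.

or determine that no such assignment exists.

a_1 = True, a_2 = True, a_3 = False, a_4 = False, a_5 = False, a_6 = False

  (1) a_2=T ⇒ a_1: T ✓
  (2) a_3=F, a_5=F — not both ✓
  (3) a_6=F ⇒ a_5: vacuous ✓
  (4) {a_3, a_1, a_4, a_5}: 1 true — exactly one ✓
  (5) a_4=F, a_5=F — same ✓
  (6) {a_4, a_5}: 0 true — none ✓
  (7) {a_6, a_2, a_3}: 1/3 true — not all ✓
  (8) a_4=F ⇒ a_1: vacuous ✓
  (9) {a_3, a_6, a_4}: 0 true — none ✓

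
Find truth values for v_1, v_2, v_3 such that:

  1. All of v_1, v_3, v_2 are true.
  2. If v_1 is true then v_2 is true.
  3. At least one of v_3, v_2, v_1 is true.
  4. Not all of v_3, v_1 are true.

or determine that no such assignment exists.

Unsatisfiable — no assignment works.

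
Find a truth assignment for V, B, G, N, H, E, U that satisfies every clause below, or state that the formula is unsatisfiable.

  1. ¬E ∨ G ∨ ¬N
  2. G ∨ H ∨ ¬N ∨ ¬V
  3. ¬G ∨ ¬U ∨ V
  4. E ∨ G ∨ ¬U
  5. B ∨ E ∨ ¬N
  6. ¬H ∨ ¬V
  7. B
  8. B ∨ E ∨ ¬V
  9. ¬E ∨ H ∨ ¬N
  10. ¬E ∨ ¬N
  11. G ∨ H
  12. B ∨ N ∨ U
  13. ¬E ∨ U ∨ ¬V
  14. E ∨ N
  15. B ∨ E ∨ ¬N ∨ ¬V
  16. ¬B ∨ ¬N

V = False, B = True, G = True, N = False, H = True, E = True, U = False

Unit clause (B) forces B = True.
In (¬B ∨ ¬N) only ¬N is left, so N = False.
In (E ∨ N) only E is left, so E = True.
Set V = False.
Set G = True.
  then (¬G ∨ ¬U ∨ V) forces U = False.
Set H = True.
All clauses satisfied.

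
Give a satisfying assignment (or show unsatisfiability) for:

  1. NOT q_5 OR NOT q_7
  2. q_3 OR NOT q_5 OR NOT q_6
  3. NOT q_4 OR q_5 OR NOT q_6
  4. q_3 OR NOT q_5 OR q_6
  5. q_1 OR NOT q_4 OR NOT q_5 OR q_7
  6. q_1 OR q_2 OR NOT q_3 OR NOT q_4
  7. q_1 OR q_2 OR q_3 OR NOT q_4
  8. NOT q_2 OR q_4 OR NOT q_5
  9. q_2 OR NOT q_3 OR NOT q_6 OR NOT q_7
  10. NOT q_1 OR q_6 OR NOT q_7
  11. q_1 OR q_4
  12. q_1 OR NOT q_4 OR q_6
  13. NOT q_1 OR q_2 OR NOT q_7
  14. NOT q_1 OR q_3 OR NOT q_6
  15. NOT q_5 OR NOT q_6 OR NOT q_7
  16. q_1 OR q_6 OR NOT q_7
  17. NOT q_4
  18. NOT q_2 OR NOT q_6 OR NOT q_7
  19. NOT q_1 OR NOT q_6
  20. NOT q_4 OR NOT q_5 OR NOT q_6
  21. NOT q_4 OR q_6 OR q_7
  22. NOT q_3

Unit clause (NOT q_4) forces q_4 = False.
Unit clause (NOT q_3) forces q_3 = False.
In (q_1 OR q_4) only q_1 is left, so q_1 = True.
In (NOT q_1 OR q_3 OR NOT q_6) only NOT q_6 is left, so q_6 = False.
In (q_3 OR NOT q_5 OR q_6) only NOT q_5 is left, so q_5 = False.
In (NOT q_1 OR q_6 OR NOT q_7) only NOT q_7 is left, so q_7 = False.
Set q_2 = True.
All clauses satisfied.

q_1 = True, q_2 = True, q_3 = False, q_4 = False, q_5 = False, q_6 = False, q_7 = False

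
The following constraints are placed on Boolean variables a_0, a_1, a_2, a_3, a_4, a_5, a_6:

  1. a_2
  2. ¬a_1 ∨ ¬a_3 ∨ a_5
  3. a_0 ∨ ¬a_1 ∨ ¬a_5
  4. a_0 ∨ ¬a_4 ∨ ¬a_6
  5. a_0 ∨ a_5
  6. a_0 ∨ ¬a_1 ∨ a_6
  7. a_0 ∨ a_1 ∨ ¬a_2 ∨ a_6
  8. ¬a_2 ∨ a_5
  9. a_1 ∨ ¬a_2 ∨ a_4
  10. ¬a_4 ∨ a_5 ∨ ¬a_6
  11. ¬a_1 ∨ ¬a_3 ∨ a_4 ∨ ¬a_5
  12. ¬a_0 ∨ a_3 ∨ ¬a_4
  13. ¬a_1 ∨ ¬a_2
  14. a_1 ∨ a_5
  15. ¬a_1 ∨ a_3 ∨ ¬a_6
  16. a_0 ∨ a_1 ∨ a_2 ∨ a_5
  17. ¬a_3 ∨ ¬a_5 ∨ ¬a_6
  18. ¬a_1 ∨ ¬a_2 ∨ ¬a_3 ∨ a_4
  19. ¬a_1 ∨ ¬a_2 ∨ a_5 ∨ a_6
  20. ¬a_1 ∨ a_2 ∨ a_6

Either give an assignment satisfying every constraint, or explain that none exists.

a_0 = True, a_1 = False, a_2 = True, a_3 = True, a_4 = True, a_5 = True, a_6 = False

Unit clause (a_2) forces a_2 = True.
In (¬a_2 ∨ a_5) only a_5 is left, so a_5 = True.
In (¬a_1 ∨ ¬a_2) only ¬a_1 is left, so a_1 = False.
In (a_1 ∨ ¬a_2 ∨ a_4) only a_4 is left, so a_4 = True.
Try a_0 = False:
  (a_0 ∨ ¬a_4 ∨ ¬a_6) forces a_6 = False.
  clause (a_0 ∨ a_1 ∨ ¬a_2 ∨ a_6) is falsified — backtrack.
So a_0 = True.
  then (¬a_0 ∨ a_3 ∨ ¬a_4) forces a_3 = True.
  then (¬a_3 ∨ ¬a_5 ∨ ¬a_6) forces a_6 = False.
All clauses satisfied.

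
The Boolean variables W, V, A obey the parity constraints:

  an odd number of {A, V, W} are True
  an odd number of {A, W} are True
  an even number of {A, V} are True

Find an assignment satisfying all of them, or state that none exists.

W = True, V = False, A = False

{A, V, W}: 1 true → odd ✓
{A, W}: 1 true → odd ✓
{A, V}: 0 true → even ✓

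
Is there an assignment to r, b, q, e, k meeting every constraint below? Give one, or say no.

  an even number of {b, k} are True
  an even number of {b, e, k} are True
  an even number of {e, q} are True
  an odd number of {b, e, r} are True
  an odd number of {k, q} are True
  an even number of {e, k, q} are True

Adding constraints 1, 2, 5, 6 mod 2: every variable appears an even number of times on the left, so the left side is 0.
But the right sides sum to 1 (mod 2). 0 ≠ 1 — the system is inconsistent.

UNSATISFIABLE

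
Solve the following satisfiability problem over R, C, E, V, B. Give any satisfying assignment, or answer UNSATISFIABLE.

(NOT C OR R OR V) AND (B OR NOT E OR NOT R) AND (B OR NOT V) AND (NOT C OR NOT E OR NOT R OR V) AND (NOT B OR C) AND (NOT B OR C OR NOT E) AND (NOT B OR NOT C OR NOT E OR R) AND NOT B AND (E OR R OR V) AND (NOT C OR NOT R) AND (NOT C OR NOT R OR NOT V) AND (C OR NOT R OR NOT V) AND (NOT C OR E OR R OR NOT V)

R=F; C=F; E=T; V=F; B=F

Unit clause (NOT B) forces B = False.
In (B OR NOT V) only NOT V is left, so V = False.
Set R = False.
  then (NOT C OR R OR V) forces C = False.
  then (E OR R OR V) forces E = True.
All clauses satisfied.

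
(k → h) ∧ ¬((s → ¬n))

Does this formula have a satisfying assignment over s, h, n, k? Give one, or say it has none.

s = True, h = True, n = True, k = True

  k → h = True
  ¬((s → ¬n)) = True
    s → ¬n = False
      ¬n = False
Both conjuncts True, so the formula holds.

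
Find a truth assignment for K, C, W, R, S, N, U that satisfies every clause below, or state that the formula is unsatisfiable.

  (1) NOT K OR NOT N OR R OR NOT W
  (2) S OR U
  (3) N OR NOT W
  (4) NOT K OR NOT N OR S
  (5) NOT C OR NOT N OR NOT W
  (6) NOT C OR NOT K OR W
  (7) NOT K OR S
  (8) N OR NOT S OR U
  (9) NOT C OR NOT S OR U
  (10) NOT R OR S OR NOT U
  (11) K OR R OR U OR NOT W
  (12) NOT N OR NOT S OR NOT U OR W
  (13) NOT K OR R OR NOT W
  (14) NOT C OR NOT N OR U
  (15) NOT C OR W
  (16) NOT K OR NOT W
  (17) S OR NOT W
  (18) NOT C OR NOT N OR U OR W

K: False, C: False, W: False, R: True, S: True, N: True, U: False

Set K = False.
Try C = True:
  (NOT C OR W) forces W = True.
  (N OR NOT W) forces N = True.
  clause (NOT C OR NOT N OR NOT W) is falsified — backtrack.
So C = False.
Set W = False.
Set R = True.
Set S = True.
Set N = True.
  then (NOT N OR NOT S OR NOT U OR W) forces U = False.
All clauses satisfied.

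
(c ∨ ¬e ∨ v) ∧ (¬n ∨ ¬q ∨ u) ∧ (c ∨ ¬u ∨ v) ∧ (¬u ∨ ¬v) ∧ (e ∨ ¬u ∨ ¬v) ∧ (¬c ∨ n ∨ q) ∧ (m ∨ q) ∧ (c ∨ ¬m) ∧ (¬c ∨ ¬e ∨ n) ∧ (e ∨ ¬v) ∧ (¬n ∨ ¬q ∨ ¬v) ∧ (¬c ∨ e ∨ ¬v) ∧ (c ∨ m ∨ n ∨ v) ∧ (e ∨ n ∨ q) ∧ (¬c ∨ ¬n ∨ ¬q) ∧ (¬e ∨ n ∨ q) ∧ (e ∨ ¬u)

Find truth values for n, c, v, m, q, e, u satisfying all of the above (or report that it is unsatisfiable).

n = True, c = True, v = True, m = True, q = False, e = True, u = False

Set n = True.
Try c = False:
  (c ∨ ¬m) forces m = False.
  (m ∨ q) forces q = True.
  (¬n ∨ ¬q ∨ u) forces u = True.
  (c ∨ ¬u ∨ v) forces v = True.
  clause (¬u ∨ ¬v) is falsified — backtrack.
So c = True.
  then (¬c ∨ ¬n ∨ ¬q) forces q = False.
  then (m ∨ q) forces m = True.
Set v = True.
  then (¬u ∨ ¬v) forces u = False.
  then (e ∨ ¬v) forces e = True.
All clauses satisfied.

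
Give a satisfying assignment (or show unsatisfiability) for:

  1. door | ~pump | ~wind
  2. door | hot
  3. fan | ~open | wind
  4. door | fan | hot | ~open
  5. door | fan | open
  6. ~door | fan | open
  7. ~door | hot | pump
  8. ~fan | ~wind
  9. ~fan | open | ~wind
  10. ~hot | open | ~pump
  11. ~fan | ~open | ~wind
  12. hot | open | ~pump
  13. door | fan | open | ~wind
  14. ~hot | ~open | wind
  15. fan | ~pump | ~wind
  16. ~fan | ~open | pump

door = True, wind = False, open = True, fan = True, hot = False, pump = True

Set door = True.
Set wind = False.
Set open = True.
  then (fan | ~open | wind) forces fan = True.
  then (~hot | ~open | wind) forces hot = False.
  then (~fan | ~open | pump) forces pump = True.
All clauses satisfied.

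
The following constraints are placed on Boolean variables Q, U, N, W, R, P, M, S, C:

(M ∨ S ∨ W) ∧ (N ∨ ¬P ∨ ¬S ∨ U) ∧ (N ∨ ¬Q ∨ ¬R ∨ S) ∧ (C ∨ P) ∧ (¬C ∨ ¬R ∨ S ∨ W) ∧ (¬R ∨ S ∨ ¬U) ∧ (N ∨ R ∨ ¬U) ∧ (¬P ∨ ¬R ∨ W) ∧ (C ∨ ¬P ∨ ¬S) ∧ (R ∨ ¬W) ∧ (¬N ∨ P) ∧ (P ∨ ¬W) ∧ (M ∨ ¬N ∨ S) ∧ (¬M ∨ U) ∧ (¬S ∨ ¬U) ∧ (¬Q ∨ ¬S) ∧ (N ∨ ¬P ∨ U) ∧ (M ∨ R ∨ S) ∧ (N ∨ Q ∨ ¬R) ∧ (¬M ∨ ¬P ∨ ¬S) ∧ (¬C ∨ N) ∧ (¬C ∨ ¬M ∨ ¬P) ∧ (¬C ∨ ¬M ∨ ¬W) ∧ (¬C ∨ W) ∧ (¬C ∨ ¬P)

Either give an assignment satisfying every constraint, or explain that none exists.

Set Q = True.
  then (¬Q ∨ ¬S) forces S = False.
Try U = False:
  (¬M ∨ U) forces M = False.
  (M ∨ S ∨ W) forces W = True.
  (R ∨ ¬W) forces R = True.
  (N ∨ ¬Q ∨ ¬R ∨ S) forces N = True.
  clause (M ∨ ¬N ∨ S) is falsified — backtrack.
So U = True.
  then (¬R ∨ S ∨ ¬U) forces R = False.
  then (N ∨ R ∨ ¬U) forces N = True.
  then (R ∨ ¬W) forces W = False.
  then (¬N ∨ P) forces P = True.
  then (M ∨ ¬N ∨ S) forces M = True.
  then (¬C ∨ ¬M ∨ ¬P) forces C = False.
All clauses satisfied.

Q: True; U: True; N: True; W: False; R: False; P: True; M: True; S: False; C: False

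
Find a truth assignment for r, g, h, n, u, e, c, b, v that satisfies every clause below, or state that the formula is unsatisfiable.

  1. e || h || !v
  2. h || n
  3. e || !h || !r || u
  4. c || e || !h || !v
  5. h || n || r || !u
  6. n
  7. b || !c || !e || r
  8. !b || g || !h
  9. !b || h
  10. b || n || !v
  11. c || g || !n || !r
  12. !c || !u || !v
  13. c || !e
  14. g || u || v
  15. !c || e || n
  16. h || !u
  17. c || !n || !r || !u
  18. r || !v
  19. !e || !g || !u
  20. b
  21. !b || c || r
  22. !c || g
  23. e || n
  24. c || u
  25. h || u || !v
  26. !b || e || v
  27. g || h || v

Unit clause (n) forces n = True.
Unit clause (b) forces b = True.
In (!b || h) only h is left, so h = True.
In (!b || g || !h) only g is left, so g = True.
Set r = True.
Set u = False.
  then (e || !h || !r || u) forces e = True.
  then (c || !e) forces c = True.
Set v = True.
All clauses satisfied.

r = True, g = True, h = True, n = True, u = False, e = True, c = True, b = True, v = True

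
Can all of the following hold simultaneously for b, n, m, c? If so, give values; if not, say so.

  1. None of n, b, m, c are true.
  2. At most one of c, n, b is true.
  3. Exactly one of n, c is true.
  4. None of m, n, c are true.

Unsatisfiable

Case c = True:
  Constraint (1) is violated (c=T) — contradiction.
Case c = False:
  (1) forces n = False.
  Constraint (3) is violated (n=F, c=F) — contradiction.
Both cases fail — unsatisfiable.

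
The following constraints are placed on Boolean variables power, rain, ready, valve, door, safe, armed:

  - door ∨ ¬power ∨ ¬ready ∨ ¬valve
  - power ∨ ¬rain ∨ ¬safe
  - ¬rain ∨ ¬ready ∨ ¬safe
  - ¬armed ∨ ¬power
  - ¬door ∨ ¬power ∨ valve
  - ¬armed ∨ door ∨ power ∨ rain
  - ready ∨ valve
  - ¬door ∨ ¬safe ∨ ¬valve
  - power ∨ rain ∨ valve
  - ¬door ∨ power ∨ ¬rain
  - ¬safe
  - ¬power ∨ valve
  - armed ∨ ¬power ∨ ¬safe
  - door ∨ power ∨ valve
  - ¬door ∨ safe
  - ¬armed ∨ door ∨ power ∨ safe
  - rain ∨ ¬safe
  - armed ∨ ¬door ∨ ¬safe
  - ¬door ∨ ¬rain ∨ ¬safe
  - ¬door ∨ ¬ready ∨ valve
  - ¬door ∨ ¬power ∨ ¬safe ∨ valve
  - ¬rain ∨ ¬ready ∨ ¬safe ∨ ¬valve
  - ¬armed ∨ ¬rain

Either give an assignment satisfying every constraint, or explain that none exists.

Unit clause (¬safe) forces safe = False.
In (¬door ∨ safe) only ¬door is left, so door = False.
Set power = True.
  then (¬armed ∨ ¬power) forces armed = False.
  then (¬power ∨ valve) forces valve = True.
  then (door ∨ ¬power ∨ ¬ready ∨ ¬valve) forces ready = False.
Set rain = False.
All clauses satisfied.

power = True; rain = False; ready = False; valve = True; door = False; safe = False; armed = False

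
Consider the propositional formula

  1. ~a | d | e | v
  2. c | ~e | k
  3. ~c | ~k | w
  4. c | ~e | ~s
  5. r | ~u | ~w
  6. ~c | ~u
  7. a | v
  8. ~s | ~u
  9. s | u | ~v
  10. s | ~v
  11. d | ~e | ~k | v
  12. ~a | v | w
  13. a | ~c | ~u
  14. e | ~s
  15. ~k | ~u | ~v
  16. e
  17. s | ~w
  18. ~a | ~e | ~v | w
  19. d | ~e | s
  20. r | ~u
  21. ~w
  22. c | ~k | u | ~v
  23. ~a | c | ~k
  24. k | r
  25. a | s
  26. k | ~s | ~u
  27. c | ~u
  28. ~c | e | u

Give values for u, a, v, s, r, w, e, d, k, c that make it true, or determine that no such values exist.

Unit clause (e) forces e = True.
Unit clause (~w) forces w = False.
Try u = True:
  (~c | ~u) forces c = False.
  clause (c | ~u) is falsified — backtrack.
So u = False.
Try a = True:
  (~a | v | w) forces v = True.
  clause (~a | ~e | ~v | w) is falsified — backtrack.
So a = False.
  then (a | v) forces v = True.
  then (s | u | ~v) forces s = True.
  then (c | ~e | ~s) forces c = True.
  then (~c | ~k | w) forces k = False.
  then (k | r) forces r = True.
Set d = False.
All clauses satisfied.

u=F, a=F, v=T, s=T, r=T, w=F, e=T, d=F, k=F, c=T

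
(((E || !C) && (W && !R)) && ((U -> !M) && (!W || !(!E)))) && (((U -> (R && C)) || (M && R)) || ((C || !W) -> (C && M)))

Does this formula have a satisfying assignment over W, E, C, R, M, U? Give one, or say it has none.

W = True, E = True, C = False, R = False, M = False, U = False

  ((E || !C) && (W && !R)) && ((U -> !M) && (!W || !(!E))) = True
    (E || !C) && (W && !R) = True
      E || !C = True
        !C = True
      W && !R = True
        !R = True
    (U -> !M) && (!W || !(!E)) = True
      U -> !M = True
        !M = True
      !W || !(!E) = True
        !W = False
        !(!E) = True
          !E = False
  ((U -> (R && C)) || (M && R)) || ((C || !W) -> (C && M)) = True
    (U -> (R && C)) || (M && R) = True
      U -> (R && C) = True
        R && C = False
      M && R = False
    (C || !W) -> (C && M) = True
      C || !W = False
        !W = False
      C && M = False
Both conjuncts True, so the formula holds.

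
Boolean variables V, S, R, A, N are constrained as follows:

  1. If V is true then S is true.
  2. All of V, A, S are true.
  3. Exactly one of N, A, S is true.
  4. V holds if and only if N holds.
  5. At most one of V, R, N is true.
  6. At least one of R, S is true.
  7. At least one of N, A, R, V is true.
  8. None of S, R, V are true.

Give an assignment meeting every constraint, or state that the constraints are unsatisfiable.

Case V = True:
  Constraint (8) is violated (V=T) — contradiction.
Case V = False:
  Constraint (2) is violated (V=F) — contradiction.
Both cases fail — unsatisfiable.

Unsatisfiable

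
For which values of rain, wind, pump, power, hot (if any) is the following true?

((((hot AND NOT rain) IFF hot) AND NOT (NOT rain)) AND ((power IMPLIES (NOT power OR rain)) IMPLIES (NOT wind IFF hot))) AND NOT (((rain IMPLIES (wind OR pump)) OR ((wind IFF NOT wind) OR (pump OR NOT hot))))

Unsatisfiable — no assignment works.

Case rain = True: the formula simplifies to (NOT hot AND (NOT wind IFF hot)) AND NOT (((wind OR pump) OR ((wind IFF NOT wind) OR (pump OR NOT hot)))).
  hot = True: the conjunct NOT hot is False.
  hot = False: the conjunct NOT (((wind OR pump) OR ((wind IFF NOT wind) OR (pump OR NOT hot)))) becomes NOT (((wind OR pump) OR True)) = False.
Case rain = False: the conjunct NOT (NOT rain) becomes NOT (NOT False) = False.
Both cases fail — unsatisfiable.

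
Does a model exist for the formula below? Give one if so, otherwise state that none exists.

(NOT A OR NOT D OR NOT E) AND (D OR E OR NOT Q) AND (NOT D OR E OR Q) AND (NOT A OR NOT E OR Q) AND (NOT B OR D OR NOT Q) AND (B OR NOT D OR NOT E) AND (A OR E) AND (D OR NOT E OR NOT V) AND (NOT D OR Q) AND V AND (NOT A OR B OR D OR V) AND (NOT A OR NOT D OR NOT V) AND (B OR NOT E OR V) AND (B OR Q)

Unit clause (V) forces V = True.
Set Q = False.
  then (NOT D OR Q) forces D = False.
  then (B OR Q) forces B = True.
  then (D OR NOT E OR NOT V) forces E = False.
  then (A OR E) forces A = True.
All clauses satisfied.

Q=F; D=F; B=T; V=T; A=T; E=F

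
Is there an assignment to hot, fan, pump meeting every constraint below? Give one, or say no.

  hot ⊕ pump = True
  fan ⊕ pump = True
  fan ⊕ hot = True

Adding constraints 1, 2, 3 mod 2: every variable appears an even number of times on the left, so the left side is 0.
But the right sides sum to 1 (mod 2). 0 ≠ 1 — the system is inconsistent.

Unsatisfiable — no assignment works.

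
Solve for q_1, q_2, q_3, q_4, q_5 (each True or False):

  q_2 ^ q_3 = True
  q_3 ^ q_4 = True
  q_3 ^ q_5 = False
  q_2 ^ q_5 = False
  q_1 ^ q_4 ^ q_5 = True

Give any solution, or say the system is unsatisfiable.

Adding constraints 1, 3, 4 mod 2: every variable appears an even number of times on the left, so the left side is 0.
But the right sides sum to 1 (mod 2). 0 ≠ 1 — the system is inconsistent.

Unsatisfiable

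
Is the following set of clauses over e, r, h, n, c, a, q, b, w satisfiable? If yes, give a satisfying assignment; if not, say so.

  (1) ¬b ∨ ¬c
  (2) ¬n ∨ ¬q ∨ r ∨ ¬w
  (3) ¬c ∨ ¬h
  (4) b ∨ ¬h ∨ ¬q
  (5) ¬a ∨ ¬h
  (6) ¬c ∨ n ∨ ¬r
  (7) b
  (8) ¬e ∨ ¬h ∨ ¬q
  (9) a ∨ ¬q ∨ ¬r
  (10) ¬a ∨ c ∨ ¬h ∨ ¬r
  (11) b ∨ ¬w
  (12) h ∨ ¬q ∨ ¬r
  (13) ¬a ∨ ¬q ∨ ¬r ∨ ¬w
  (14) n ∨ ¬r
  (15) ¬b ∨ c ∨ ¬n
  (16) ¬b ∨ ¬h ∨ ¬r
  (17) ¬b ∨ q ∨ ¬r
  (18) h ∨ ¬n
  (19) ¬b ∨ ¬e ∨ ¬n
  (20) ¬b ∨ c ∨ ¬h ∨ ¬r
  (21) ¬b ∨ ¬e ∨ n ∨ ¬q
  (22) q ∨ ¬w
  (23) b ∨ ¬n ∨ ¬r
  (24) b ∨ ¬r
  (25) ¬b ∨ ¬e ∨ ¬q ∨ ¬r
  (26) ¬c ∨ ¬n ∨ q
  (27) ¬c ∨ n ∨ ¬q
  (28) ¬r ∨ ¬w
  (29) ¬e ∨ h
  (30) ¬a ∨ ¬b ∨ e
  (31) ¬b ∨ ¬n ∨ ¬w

Unit clause (b) forces b = True.
In (¬b ∨ ¬c) only ¬c is left, so c = False.
In (¬b ∨ c ∨ ¬n) only ¬n is left, so n = False.
In (n ∨ ¬r) only ¬r is left, so r = False.
Set e = False.
  then (¬a ∨ ¬b ∨ e) forces a = False.
Set h = True.
Set q = True.
Set w = True.
All clauses satisfied.

e=F; r=F; h=T; n=F; c=F; a=F; q=T; b=T; w=T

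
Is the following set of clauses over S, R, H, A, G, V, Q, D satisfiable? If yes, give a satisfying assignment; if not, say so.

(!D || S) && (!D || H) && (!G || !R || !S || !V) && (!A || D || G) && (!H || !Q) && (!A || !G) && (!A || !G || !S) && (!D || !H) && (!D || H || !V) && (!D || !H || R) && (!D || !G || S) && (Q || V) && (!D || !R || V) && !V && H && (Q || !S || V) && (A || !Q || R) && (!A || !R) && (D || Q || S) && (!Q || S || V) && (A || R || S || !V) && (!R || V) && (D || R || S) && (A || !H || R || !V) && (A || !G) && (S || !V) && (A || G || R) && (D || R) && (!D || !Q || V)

No satisfying assignment exists.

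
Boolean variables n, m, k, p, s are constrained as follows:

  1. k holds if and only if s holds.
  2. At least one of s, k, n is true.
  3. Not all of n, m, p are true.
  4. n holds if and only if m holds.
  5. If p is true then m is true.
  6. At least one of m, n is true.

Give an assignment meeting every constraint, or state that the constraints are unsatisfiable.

n: True; m: True; k: True; p: False; s: True

  (1) k=T, s=T — same ✓
  (2) {s, k, n}: 3 true — at least one ✓
  (3) {n, m, p}: 2/3 true — not all ✓
  (4) n=T, m=T — same ✓
  (5) p=F ⇒ m: vacuous ✓
  (6) {m, n}: 2 true — at least one ✓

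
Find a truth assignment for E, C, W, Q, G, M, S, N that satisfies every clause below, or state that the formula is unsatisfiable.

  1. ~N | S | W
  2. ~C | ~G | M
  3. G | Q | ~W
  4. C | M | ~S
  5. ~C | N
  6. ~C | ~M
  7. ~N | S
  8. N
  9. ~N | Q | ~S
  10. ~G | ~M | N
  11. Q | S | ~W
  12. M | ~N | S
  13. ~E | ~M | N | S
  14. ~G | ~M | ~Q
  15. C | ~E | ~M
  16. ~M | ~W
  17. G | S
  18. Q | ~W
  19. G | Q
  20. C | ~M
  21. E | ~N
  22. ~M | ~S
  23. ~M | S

E = True; C = True; W = True; Q = True; G = False; M = False; S = True; N = True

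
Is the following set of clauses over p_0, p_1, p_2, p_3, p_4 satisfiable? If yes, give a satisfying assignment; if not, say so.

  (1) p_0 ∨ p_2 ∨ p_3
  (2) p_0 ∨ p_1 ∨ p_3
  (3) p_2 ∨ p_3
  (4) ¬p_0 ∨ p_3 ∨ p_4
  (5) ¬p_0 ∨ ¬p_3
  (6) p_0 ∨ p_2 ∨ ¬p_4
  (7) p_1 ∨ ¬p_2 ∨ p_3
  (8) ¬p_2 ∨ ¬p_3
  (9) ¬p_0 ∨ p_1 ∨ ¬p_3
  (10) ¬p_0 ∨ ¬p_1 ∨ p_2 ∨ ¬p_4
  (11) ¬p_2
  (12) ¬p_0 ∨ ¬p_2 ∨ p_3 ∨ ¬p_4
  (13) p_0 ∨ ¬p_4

Unit clause (¬p_2) forces p_2 = False.
In (p_2 ∨ p_3) only p_3 is left, so p_3 = True.
In (¬p_0 ∨ ¬p_3) only ¬p_0 is left, so p_0 = False.
In (p_0 ∨ p_2 ∨ ¬p_4) only ¬p_4 is left, so p_4 = False.
Set p_1 = False.
All clauses satisfied.

p_0 = False, p_1 = False, p_2 = False, p_3 = True, p_4 = False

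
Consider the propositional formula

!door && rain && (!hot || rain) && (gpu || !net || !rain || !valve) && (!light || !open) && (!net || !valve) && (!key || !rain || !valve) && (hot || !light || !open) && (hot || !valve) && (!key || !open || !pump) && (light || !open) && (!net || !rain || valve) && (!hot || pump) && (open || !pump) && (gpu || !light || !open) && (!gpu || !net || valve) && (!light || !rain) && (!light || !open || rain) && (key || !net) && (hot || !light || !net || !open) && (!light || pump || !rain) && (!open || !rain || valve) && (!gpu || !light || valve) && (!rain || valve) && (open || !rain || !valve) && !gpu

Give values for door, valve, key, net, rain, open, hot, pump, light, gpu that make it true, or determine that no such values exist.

Case door = True:
  Clause (!door) is falsified — contradiction.
Case door = False:
  (rain) forces rain = True.
  (!light || !rain) forces light = False.
  (light || !open) forces open = False.
  (open || !pump) forces pump = False.
  (!hot || pump) forces hot = False.
  (hot || !valve) forces valve = False.
  Clause (!rain || valve) is falsified — contradiction.
Both cases fail, so the formula is unsatisfiable.

The formula is unsatisfiable.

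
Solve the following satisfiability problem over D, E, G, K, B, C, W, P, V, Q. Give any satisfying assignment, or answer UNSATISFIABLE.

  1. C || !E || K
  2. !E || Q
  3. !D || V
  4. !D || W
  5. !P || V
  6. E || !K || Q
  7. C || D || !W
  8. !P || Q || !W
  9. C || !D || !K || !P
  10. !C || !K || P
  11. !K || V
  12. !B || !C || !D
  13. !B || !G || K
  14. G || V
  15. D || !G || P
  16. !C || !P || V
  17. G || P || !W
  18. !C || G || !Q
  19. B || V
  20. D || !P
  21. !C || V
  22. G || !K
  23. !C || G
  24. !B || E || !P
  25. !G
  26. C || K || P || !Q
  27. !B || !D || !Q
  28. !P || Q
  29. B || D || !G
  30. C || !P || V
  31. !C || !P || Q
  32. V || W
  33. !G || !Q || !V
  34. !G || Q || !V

D=T, E=F, G=F, K=F, B=F, C=F, W=T, P=T, V=T, Q=T

Unit clause (!G) forces G = False.
In (G || V) only V is left, so V = True.
In (G || !K) only !K is left, so K = False.
In (!C || G) only !C is left, so C = False.
In (C || !E || K) only !E is left, so E = False.
Set D = True.
  then (!D || W) forces W = True.
  then (G || P || !W) forces P = True.
  then (!B || E || !P) forces B = False.
  then (!P || Q) forces Q = True.
All clauses satisfied.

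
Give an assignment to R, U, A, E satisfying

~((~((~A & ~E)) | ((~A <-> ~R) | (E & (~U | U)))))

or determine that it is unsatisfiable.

R = True; U = False; A = False; E = False

  ~((~((~A & ~E)) | ((~A <-> ~R) | (E & (~U | U))))) = True
    ~((~A & ~E)) | ((~A <-> ~R) | (E & (~U | U))) = False
      ~((~A & ~E)) = False
        ~A & ~E = True
          ~A = True
          ~E = True
      (~A <-> ~R) | (E & (~U | U)) = False
        ~A <-> ~R = False
          ~A = True
          ~R = False
        E & (~U | U) = False
          ~U | U = True
            ~U = True
The formula evaluates to True.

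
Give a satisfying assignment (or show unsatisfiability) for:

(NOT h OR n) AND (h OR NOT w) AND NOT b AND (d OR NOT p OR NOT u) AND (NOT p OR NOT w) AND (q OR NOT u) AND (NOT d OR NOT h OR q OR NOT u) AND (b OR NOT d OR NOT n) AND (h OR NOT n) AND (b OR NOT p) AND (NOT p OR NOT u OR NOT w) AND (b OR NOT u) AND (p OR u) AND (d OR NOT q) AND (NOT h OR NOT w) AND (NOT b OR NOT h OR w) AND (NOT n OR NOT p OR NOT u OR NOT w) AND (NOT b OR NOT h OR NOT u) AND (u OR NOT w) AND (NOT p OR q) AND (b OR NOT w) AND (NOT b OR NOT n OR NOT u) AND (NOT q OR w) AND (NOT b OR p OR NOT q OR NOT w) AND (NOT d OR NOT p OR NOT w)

Unsatisfiable — no assignment works.

Case b = True:
  Clause (NOT b) is falsified — contradiction.
Case b = False:
  (b OR NOT p) forces p = False.
  (b OR NOT u) forces u = False.
  Clause (p OR u) is falsified — contradiction.
Both cases fail, so the formula is unsatisfiable.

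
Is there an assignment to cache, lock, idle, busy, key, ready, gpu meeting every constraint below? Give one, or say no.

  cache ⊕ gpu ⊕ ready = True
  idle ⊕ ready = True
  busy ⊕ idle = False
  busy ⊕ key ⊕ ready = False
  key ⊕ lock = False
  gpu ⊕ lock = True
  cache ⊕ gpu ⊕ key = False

cache = True; lock = True; idle = True; busy = True; key = True; ready = False; gpu = False

cache ⊕ gpu ⊕ ready = T ⊕ F ⊕ F = True ✓
idle ⊕ ready = T ⊕ F = True ✓
busy ⊕ idle = T ⊕ T = False ✓
busy ⊕ key ⊕ ready = T ⊕ T ⊕ F = False ✓
key ⊕ lock = T ⊕ T = False ✓
gpu ⊕ lock = F ⊕ T = True ✓
cache ⊕ gpu ⊕ key = T ⊕ F ⊕ T = False ✓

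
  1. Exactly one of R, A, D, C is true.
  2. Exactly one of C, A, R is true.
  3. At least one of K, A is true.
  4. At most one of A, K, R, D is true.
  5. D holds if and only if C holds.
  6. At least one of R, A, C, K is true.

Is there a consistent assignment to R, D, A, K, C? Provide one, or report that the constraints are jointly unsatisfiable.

R=F, D=F, A=T, K=F, C=F

  (1) {R, A, D, C}: 1 true — exactly one ✓
  (2) {C, A, R}: 1 true — exactly one ✓
  (3) {K, A}: 1 true — at least one ✓
  (4) {A, K, R, D}: 1 true — at most one ✓
  (5) D=F, C=F — same ✓
  (6) {R, A, C, K}: 1 true — at least one ✓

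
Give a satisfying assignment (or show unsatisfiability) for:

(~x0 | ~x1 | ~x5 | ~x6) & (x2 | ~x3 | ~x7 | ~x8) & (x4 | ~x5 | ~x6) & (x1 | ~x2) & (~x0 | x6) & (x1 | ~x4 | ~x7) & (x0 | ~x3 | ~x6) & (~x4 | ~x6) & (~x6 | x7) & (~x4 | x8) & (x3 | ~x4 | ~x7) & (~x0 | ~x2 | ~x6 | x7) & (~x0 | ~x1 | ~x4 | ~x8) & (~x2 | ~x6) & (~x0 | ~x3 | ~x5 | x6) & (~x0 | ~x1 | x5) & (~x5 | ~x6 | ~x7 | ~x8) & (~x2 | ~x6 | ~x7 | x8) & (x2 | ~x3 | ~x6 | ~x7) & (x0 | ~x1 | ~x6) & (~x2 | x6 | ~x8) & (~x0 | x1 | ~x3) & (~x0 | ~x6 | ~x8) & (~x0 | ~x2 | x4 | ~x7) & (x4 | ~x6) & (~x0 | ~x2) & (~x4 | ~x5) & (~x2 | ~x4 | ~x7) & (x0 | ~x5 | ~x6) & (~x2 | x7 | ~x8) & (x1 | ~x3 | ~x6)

x0 = False, x1 = True, x2 = False, x3 = False, x4 = False, x5 = False, x6 = False, x7 = False, x8 = False

Try x0 = True:
  (~x0 | x6) forces x6 = True.
  (~x4 | ~x6) forces x4 = False.
  clause (x4 | ~x6) is falsified — backtrack.
So x0 = False.
Set x1 = True.
  then (x0 | ~x1 | ~x6) forces x6 = False.
Set x2 = False.
Set x3 = False.
Set x4 = False.
Set x5 = False.
Set x7 = False.
Set x8 = False.
All clauses satisfied.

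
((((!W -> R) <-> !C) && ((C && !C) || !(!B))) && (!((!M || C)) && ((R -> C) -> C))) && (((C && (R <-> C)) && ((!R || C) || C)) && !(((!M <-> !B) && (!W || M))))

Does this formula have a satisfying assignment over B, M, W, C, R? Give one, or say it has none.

Unsatisfiable

Case C = True: the conjunct !((!M || C)) becomes !((!M || True)) = False.
Case C = False: the conjunct C is False.
Both cases fail — unsatisfiable.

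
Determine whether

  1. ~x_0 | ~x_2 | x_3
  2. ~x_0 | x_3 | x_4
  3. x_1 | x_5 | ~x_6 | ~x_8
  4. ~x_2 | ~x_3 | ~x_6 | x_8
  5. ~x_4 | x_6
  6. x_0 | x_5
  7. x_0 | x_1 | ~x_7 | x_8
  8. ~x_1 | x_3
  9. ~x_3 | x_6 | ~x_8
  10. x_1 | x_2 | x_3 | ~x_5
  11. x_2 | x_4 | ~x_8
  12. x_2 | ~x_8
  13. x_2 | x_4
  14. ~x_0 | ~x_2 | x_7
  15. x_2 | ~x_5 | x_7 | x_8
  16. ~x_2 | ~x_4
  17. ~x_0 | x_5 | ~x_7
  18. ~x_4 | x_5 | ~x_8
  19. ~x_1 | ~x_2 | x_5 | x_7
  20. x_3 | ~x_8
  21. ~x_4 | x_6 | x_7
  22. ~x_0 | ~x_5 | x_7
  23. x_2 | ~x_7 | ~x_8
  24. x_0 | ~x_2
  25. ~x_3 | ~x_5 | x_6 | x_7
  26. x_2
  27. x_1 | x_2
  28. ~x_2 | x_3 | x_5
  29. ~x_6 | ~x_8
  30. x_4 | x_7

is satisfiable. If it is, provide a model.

Unit clause (x_2) forces x_2 = True.
In (~x_2 | ~x_4) only ~x_4 is left, so x_4 = False.
In (x_0 | ~x_2) only x_0 is left, so x_0 = True.
In (x_4 | x_7) only x_7 is left, so x_7 = True.
In (~x_0 | ~x_2 | x_3) only x_3 is left, so x_3 = True.
In (~x_0 | x_5 | ~x_7) only x_5 is left, so x_5 = True.
Set x_1 = True.
Try x_6 = True:
  (~x_2 | ~x_3 | ~x_6 | x_8) forces x_8 = True.
  clause (~x_6 | ~x_8) is falsified — backtrack.
So x_6 = False.
  then (~x_3 | x_6 | ~x_8) forces x_8 = False.
All clauses satisfied.

x_0: True, x_1: True, x_2: True, x_3: True, x_4: False, x_5: True, x_6: False, x_7: True, x_8: False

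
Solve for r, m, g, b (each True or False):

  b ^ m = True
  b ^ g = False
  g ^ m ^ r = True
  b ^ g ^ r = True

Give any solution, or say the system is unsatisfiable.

No satisfying assignment exists.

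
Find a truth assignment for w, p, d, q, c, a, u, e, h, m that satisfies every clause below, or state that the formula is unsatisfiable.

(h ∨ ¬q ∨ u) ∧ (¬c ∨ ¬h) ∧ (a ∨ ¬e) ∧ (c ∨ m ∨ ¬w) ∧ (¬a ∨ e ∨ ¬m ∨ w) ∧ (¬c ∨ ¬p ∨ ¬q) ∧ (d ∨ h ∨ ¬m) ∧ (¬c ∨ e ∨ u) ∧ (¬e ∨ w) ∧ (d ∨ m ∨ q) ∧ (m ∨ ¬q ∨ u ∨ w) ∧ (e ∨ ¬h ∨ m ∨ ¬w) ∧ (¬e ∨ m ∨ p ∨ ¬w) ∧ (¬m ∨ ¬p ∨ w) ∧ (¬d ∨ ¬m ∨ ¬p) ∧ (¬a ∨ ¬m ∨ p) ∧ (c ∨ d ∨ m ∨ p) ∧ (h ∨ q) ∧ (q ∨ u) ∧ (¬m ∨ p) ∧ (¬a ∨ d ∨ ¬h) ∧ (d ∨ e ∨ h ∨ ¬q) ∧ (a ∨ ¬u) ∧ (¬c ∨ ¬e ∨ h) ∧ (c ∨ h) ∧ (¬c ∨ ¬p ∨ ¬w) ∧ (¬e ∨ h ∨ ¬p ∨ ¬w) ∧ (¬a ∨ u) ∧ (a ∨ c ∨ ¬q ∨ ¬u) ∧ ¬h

Unit clause (¬h) forces h = False.
In (h ∨ q) only q is left, so q = True.
In (c ∨ h) only c is left, so c = True.
In (h ∨ ¬q ∨ u) only u is left, so u = True.
In (¬c ∨ ¬p ∨ ¬q) only ¬p is left, so p = False.
In (¬m ∨ p) only ¬m is left, so m = False.
In (a ∨ ¬u) only a is left, so a = True.
In (¬c ∨ ¬e ∨ h) only ¬e is left, so e = False.
In (d ∨ e ∨ h ∨ ¬q) only d is left, so d = True.
Set w = False.
All clauses satisfied.

w=F; p=F; d=T; q=T; c=T; a=T; u=T; e=F; h=F; m=F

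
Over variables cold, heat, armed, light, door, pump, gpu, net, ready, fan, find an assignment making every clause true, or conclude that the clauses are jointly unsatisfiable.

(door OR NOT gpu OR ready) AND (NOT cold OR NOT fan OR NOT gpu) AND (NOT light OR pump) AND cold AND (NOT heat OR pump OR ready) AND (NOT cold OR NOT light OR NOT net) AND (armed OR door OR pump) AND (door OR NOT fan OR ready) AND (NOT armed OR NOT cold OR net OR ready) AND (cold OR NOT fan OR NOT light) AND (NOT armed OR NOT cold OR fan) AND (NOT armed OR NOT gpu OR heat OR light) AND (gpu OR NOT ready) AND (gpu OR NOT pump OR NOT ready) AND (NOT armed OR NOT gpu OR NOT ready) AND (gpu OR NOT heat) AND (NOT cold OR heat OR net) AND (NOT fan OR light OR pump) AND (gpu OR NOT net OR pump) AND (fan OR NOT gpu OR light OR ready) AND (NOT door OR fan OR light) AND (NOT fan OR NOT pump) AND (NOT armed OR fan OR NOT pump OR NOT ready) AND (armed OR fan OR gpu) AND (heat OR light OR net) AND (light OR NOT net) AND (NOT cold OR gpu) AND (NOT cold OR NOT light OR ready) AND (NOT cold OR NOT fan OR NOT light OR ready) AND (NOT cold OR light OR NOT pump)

cold = True; heat = True; armed = False; light = True; door = False; pump = True; gpu = True; net = False; ready = True; fan = False

Unit clause (cold) forces cold = True.
In (NOT cold OR gpu) only gpu is left, so gpu = True.
In (NOT cold OR NOT fan OR NOT gpu) only NOT fan is left, so fan = False.
In (NOT armed OR NOT cold OR fan) only NOT armed is left, so armed = False.
Set heat = True.
Try light = False:
  (fan OR NOT gpu OR light OR ready) forces ready = True.
  (NOT door OR fan OR light) forces door = False.
  (armed OR door OR pump) forces pump = True.
  clause (NOT cold OR light OR NOT pump) is falsified — backtrack.
So light = True.
  then (NOT light OR pump) forces pump = True.
  then (NOT cold OR NOT light OR NOT net) forces net = False.
  then (NOT cold OR NOT light OR ready) forces ready = True.
Set door = False.
All clauses satisfied.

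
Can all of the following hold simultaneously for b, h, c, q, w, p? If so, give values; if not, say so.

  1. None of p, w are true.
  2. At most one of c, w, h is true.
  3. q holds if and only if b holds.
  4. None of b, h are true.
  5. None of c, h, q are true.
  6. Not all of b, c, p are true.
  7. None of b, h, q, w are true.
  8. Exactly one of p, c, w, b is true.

UNSATISFIABLE

Case c = True:
  Constraint (5) is violated (c=T) — contradiction.
Case c = False:
  (1) forces p = False.
  (1) forces w = False.
  (4) forces b = False.
  Constraint (8) is violated (p=F, c=F, w=F, b=F) — contradiction.
Both cases fail — unsatisfiable.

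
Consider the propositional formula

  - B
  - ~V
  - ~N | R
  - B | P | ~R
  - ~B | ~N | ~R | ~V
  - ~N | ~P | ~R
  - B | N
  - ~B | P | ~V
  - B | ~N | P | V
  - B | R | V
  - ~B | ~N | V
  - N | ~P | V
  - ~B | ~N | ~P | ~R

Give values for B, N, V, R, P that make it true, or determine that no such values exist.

B: True; N: False; V: False; R: True; P: False

Unit clause (B) forces B = True.
Unit clause (~V) forces V = False.
In (~B | ~N | V) only ~N is left, so N = False.
In (N | ~P | V) only ~P is left, so P = False.
Set R = True.
All clauses satisfied.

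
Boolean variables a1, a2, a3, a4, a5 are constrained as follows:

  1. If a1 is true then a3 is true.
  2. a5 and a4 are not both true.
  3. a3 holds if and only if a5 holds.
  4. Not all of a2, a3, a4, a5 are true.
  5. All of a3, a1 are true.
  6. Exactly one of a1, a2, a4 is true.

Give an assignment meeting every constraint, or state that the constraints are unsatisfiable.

a1 = True, a2 = False, a3 = True, a4 = False, a5 = True

  (1) a1=T ⇒ a3: T ✓
  (2) a5=T, a4=F — not both ✓
  (3) a3=T, a5=T — same ✓
  (4) {a2, a3, a4, a5}: 2/4 true — not all ✓
  (5) {a3, a1}: all 2 true ✓
  (6) {a1, a2, a4}: 1 true — exactly one ✓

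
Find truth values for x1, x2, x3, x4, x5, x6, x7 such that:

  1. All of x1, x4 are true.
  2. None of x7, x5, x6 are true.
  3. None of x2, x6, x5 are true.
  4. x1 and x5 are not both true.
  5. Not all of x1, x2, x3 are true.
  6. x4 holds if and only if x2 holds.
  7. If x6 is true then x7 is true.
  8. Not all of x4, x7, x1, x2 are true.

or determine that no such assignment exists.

No satisfying assignment exists.

Case x2 = True:
  Constraint (3) is violated (x2=T) — contradiction.
Case x2 = False:
  (1) forces x1 = True.
  (1) forces x4 = True.
  Constraint (6) is violated (x4=T, x2=F) — contradiction.
Both cases fail — unsatisfiable.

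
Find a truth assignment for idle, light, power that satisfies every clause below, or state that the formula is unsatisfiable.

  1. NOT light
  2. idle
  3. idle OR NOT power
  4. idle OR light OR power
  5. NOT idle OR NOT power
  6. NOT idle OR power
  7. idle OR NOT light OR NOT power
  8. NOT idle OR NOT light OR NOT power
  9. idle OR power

Case idle = True:
  (NOT light) forces light = False.
  (NOT idle OR NOT power) forces power = False.
  Clause (NOT idle OR power) is falsified — contradiction.
Case idle = False:
  Clause (idle) is falsified — contradiction.
Both cases fail, so the formula is unsatisfiable.

No satisfying assignment exists.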